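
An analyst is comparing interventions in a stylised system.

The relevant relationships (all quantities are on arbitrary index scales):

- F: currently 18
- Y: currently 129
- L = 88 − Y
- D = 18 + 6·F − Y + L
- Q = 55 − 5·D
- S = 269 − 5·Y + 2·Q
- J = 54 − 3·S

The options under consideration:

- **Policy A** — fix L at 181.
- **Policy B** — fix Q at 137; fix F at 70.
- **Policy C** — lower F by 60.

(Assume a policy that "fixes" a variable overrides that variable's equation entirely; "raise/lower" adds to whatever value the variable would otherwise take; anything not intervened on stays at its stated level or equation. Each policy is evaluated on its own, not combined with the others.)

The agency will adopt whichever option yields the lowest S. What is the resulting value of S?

Policy A (L := 181):
  F = 18
  Y = 129
  L = 181
  D = 18 + 6·18 − 129 + 181 = 178
  Q = 55 − 5·178 = -835
  S = 269 − 5·129 + 2·(-835) = -2046
Policy B (Q := 137, F := 70):
  F = 70
  Y = 129
  L = 88 − 129 = -41
  D = 18 + 6·70 − 129 + (-41) = 268
  Q = 137
  S = 269 − 5·129 + 2·137 = -102
Policy C (F − 60):
  F = 18 − 60 = -42
  Y = 129
  L = 88 − 129 = -41
  D = 18 + 6·(-42) − 129 + (-41) = -404
  Q = 55 − 5·(-404) = 2075
  S = 269 − 5·129 + 2·2075 = 3774
Comparing — Policy A: S=-2046, Policy B: S=-102, Policy C: S=3774. Lowest is -2046 (Policy A).

-2046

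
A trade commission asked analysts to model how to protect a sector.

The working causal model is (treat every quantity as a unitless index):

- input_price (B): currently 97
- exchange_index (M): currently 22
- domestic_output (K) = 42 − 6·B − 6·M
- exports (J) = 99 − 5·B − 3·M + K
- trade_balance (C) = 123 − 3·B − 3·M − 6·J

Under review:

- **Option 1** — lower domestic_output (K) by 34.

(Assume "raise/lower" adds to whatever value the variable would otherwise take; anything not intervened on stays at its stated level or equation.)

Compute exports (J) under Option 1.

Option 1 (K − 34):
  B = 97
  M = 22
  K = 42 − 6·97 − 6·22 (−34 from intervention) = -706
  J = 99 − 5·97 − 3·22 + (-706) = -1158

-1158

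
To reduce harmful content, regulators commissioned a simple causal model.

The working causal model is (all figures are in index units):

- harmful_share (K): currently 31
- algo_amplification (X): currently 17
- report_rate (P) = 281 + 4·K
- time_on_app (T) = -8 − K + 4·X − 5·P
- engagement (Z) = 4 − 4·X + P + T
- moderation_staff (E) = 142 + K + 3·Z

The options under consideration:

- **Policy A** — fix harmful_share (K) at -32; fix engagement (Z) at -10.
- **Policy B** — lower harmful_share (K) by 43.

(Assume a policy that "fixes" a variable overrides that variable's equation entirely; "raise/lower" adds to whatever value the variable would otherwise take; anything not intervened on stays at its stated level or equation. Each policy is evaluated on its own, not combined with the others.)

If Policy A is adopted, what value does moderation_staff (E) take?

Policy A (K := -32, Z := -10):
  K = -32
  X = 17
  P = 281 + 4·(-32) = 153
  T = -8 − (-32) + 4·17 − 5·153 = -673
  Z = -10
  E = 142 + (-32) + 3·(-10) = 80

80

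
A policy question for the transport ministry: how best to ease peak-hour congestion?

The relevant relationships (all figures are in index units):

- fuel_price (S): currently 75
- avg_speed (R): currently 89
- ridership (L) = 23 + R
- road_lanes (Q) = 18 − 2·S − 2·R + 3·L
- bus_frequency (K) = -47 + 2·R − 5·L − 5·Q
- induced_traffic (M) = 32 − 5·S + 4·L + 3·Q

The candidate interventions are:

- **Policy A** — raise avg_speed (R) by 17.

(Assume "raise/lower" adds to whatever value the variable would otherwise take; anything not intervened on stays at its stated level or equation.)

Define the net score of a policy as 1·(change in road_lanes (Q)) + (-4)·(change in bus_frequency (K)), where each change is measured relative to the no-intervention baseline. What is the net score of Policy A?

Baseline:
  S = 75
  R = 89
  L = 23 + 89 = 112
  Q = 18 − 2·75 − 2·89 + 3·112 = 26
  K = -47 + 2·89 − 5·112 − 5·26 = -559
Policy A (R + 17):
  S = 75
  R = 89 + 17 = 106
  L = 23 + 106 = 129
  Q = 18 − 2·75 − 2·106 + 3·129 = 43
  K = -47 + 2·106 − 5·129 − 5·43 = -695
ΔQ = 43 − 26 = 17; ΔK = -695 − (-559) = -136
Score = 1·17 + (-4)·(-136) = 561

561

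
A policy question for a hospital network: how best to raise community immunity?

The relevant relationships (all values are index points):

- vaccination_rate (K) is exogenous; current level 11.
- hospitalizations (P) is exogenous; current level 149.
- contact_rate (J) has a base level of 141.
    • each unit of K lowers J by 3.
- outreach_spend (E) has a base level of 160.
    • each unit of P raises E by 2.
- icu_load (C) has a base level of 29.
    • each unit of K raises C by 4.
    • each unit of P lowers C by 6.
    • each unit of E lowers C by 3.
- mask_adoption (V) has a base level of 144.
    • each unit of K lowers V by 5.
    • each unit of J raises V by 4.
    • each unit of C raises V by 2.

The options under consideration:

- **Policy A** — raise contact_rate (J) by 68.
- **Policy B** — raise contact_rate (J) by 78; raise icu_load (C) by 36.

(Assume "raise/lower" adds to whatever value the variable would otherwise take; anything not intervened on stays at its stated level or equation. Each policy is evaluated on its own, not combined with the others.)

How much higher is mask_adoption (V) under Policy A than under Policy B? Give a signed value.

Policy A (J + 68):
  K = 11
  P = 149
  J = 141 − 3·11 (+68 from intervention) = 176
  E = 160 + 2·149 = 458
  C = 29 + 4·11 − 6·149 − 3·458 = -2195
  V = 144 − 5·11 + 4·176 + 2·(-2195) = -3597
Policy B (J + 78, C + 36):
  K = 11
  P = 149
  J = 141 − 3·11 (+78 from intervention) = 186
  E = 160 + 2·149 = 458
  C = 29 + 4·11 − 6·149 − 3·458 (+36 from intervention) = -2159
  V = 144 − 5·11 + 4·186 + 2·(-2159) = -3485
V: -3597 − (-3485) = -112

-112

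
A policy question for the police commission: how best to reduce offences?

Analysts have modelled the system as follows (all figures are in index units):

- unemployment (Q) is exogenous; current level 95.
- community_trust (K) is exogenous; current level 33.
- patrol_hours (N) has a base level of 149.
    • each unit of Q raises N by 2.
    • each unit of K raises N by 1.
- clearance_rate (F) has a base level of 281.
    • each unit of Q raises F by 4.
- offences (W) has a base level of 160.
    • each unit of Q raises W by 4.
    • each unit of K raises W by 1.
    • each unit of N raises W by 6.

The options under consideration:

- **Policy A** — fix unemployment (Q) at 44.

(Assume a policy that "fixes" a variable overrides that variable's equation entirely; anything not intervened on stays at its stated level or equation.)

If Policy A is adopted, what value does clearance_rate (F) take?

Policy A (Q := 44):
  Q = 44
  F = 281 + 4·44 = 457

457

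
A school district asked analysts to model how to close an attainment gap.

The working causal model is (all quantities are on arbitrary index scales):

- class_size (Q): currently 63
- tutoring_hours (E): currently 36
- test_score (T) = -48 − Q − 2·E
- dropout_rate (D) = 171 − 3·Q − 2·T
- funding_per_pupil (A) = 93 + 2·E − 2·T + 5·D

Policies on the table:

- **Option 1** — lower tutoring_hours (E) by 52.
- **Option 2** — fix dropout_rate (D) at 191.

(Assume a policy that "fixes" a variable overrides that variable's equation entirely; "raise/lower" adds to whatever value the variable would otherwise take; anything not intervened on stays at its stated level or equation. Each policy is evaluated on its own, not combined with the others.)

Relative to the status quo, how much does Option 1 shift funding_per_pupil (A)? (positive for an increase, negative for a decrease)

-1352

Baseline:
  Q = 63
  E = 36
  T = -48 − 63 − 2·36 = -183
  D = 171 − 3·63 − 2·(-183) = 348
  A = 93 + 2·36 − 2·(-183) + 5·348 = 2271
Option 1 (E − 52):
  Q = 63
  E = 36 − 52 = -16
  T = -48 − 63 − 2·(-16) = -79
  D = 171 − 3·63 − 2·(-79) = 140
  A = 93 + 2·(-16) − 2·(-79) + 5·140 = 919
Change in A: 919 − 2271 = -1352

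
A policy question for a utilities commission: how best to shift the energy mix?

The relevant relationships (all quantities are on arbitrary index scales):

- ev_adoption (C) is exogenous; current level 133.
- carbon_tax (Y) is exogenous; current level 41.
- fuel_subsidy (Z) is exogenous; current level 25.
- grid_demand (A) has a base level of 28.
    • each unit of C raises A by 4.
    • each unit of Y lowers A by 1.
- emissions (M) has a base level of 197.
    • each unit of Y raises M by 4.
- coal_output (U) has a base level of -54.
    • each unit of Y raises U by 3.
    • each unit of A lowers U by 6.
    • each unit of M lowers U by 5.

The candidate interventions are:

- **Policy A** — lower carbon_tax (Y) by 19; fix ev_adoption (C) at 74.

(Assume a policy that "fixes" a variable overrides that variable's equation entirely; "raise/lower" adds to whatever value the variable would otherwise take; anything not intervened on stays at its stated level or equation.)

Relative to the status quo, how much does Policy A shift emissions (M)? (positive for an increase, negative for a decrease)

Baseline:
  Y = 41
  M = 197 + 4·41 = 361
Policy A (Y − 19, C := 74):
  Y = 41 − 19 = 22
  M = 197 + 4·22 = 285
Change in M: 285 − 361 = -76

-76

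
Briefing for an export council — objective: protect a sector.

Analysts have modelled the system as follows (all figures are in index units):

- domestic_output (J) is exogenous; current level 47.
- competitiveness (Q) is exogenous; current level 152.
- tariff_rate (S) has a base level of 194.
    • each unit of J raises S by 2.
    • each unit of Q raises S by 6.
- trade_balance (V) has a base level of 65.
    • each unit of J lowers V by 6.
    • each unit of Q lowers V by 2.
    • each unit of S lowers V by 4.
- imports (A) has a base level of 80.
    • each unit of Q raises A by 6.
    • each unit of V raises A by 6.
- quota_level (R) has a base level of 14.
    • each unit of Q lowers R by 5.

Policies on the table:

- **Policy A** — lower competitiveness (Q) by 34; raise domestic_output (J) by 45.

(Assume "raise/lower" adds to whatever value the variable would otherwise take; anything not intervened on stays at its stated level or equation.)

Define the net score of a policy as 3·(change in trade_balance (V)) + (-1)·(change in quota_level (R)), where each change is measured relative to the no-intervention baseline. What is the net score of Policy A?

Baseline:
  J = 47
  Q = 152
  S = 194 + 2·47 + 6·152 = 1200
  V = 65 − 6·47 − 2·152 − 4·1200 = -5321
  R = 14 − 5·152 = -746
Policy A (Q − 34, J + 45):
  J = 47 + 45 = 92
  Q = 152 − 34 = 118
  S = 194 + 2·92 + 6·118 = 1086
  V = 65 − 6·92 − 2·118 − 4·1086 = -5067
  R = 14 − 5·118 = -576
ΔV = -5067 − (-5321) = 254; ΔR = -576 − (-746) = 170
Score = 3·254 + (-1)·170 = 592

592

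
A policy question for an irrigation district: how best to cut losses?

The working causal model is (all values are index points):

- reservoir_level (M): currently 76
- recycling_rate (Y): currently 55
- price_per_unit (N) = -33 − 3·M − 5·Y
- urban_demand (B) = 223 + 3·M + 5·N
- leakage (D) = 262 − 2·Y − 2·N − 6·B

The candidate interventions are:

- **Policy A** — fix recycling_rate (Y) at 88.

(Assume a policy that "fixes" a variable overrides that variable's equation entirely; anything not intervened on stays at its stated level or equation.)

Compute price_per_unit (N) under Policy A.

-701

Policy A (Y := 88):
  M = 76
  Y = 88
  N = -33 − 3·76 − 5·88 = -701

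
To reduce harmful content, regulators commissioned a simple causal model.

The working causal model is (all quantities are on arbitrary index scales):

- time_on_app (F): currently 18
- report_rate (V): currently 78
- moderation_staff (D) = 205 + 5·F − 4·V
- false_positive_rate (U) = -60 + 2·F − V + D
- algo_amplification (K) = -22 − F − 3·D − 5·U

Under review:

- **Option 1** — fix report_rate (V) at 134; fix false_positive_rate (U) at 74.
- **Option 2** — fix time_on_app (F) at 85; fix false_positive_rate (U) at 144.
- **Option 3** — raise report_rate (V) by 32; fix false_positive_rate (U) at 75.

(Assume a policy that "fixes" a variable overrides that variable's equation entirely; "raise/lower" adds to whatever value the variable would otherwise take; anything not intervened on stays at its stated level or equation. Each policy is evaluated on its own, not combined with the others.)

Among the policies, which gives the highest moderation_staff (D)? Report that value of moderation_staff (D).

Option 1 (V := 134, U := 74):
  F = 18
  V = 134
  D = 205 + 5·18 − 4·134 = -241
Option 2 (F := 85, U := 144):
  F = 85
  V = 78
  D = 205 + 5·85 − 4·78 = 318
Option 3 (V + 32, U := 75):
  F = 18
  V = 78 + 32 = 110
  D = 205 + 5·18 − 4·110 = -145
Comparing — Option 1: D=-241, Option 2: D=318, Option 3: D=-145. Highest is 318 (Option 2).

318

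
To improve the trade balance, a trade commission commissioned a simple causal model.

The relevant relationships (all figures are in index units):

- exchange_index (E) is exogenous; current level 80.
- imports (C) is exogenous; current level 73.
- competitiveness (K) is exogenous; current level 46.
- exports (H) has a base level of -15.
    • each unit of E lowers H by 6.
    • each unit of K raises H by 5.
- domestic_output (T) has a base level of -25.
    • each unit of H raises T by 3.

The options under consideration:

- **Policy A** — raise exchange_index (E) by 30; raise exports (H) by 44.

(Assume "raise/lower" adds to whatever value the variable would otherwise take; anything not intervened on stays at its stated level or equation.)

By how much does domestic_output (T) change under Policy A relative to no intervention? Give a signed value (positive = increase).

-408

Baseline:
  E = 80
  K = 46
  H = -15 − 6·80 + 5·46 = -265
  T = -25 + 3·(-265) = -820
Policy A (E + 30, H + 44):
  E = 80 + 30 = 110
  K = 46
  H = -15 − 6·110 + 5·46 (+44 from intervention) = -401
  T = -25 + 3·(-401) = -1228
Change in T: -1228 − (-820) = -408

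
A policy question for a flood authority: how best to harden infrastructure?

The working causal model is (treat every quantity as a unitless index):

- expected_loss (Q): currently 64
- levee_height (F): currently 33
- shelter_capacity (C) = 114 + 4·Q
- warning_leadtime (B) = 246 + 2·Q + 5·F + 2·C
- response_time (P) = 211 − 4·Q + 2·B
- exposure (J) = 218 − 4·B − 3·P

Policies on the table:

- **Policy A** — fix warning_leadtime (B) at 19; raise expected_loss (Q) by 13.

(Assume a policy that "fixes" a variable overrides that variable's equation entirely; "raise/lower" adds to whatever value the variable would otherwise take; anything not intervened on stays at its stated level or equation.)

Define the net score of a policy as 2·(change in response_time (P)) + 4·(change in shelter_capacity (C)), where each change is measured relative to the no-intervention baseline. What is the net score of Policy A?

Baseline:
  Q = 64
  F = 33
  C = 114 + 4·64 = 370
  B = 246 + 2·64 + 5·33 + 2·370 = 1279
  P = 211 − 4·64 + 2·1279 = 2513
Policy A (B := 19, Q + 13):
  Q = 64 + 13 = 77
  F = 33
  C = 114 + 4·77 = 422
  B = 19
  P = 211 − 4·77 + 2·19 = -59
ΔP = -59 − 2513 = -2572; ΔC = 422 − 370 = 52
Score = 2·(-2572) + 4·52 = -4936

-4936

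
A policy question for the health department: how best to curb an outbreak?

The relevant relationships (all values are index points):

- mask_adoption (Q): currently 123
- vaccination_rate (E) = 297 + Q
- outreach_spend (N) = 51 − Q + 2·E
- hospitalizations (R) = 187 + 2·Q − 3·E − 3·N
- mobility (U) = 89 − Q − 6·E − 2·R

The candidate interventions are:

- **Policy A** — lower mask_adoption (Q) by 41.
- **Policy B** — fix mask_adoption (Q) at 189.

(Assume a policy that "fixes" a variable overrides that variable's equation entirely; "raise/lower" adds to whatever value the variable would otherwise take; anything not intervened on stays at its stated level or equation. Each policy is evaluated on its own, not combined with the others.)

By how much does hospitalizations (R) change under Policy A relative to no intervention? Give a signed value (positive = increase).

Baseline:
  Q = 123
  E = 297 + 123 = 420
  N = 51 − 123 + 2·420 = 768
  R = 187 + 2·123 − 3·420 − 3·768 = -3131
Policy A (Q − 41):
  Q = 123 − 41 = 82
  E = 297 + 82 = 379
  N = 51 − 82 + 2·379 = 727
  R = 187 + 2·82 − 3·379 − 3·727 = -2967
Change in R: -2967 − (-3131) = 164

164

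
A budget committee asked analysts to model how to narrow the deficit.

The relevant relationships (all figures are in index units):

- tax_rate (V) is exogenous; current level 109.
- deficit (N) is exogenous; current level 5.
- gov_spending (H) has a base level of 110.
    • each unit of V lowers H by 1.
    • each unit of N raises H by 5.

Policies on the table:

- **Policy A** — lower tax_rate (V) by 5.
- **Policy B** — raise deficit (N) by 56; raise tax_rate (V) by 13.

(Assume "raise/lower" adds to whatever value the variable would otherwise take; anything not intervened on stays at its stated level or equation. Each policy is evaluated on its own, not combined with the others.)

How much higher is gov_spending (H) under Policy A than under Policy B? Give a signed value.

Policy A (V − 5):
  V = 109 − 5 = 104
  N = 5
  H = 110 − 104 + 5·5 = 31
Policy B (N + 56, V + 13):
  V = 109 + 13 = 122
  N = 5 + 56 = 61
  H = 110 − 122 + 5·61 = 293
H: 31 − 293 = -262

-262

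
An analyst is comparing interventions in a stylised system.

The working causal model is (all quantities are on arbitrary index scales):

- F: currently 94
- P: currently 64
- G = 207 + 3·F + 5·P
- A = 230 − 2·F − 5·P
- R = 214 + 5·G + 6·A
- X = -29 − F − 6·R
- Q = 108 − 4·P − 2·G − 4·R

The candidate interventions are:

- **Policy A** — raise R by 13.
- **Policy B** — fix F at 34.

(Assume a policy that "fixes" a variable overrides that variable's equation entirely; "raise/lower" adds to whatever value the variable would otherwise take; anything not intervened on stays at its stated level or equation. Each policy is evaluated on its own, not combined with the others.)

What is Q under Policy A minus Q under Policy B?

-1132

Policy A (R + 13):
  F = 94
  P = 64
  G = 207 + 3·94 + 5·64 = 809
  A = 230 − 2·94 − 5·64 = -278
  R = 214 + 5·809 + 6·(-278) (+13 from intervention) = 2604
  Q = 108 − 4·64 − 2·809 − 4·2604 = -12182
Policy B (F := 34):
  F = 34
  P = 64
  G = 207 + 3·34 + 5·64 = 629
  A = 230 − 2·34 − 5·64 = -158
  R = 214 + 5·629 + 6·(-158) = 2411
  Q = 108 − 4·64 − 2·629 − 4·2411 = -11050
Q: -12182 − (-11050) = -1132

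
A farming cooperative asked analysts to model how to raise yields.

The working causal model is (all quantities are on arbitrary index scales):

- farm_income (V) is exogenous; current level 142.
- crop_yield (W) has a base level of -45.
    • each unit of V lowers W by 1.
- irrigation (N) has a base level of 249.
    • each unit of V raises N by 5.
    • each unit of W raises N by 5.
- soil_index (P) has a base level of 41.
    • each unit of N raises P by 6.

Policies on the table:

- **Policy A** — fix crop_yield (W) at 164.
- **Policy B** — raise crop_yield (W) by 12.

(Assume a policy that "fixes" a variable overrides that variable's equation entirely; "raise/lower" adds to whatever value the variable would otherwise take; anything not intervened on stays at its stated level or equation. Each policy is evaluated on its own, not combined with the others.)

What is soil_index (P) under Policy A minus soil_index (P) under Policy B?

10170

Policy A (W := 164):
  V = 142
  W = 164
  N = 249 + 5·142 + 5·164 = 1779
  P = 41 + 6·1779 = 10715
Policy B (W + 12):
  V = 142
  W = -45 − 142 (+12 from intervention) = -175
  N = 249 + 5·142 + 5·(-175) = 84
  P = 41 + 6·84 = 545
P: 10715 − 545 = 10170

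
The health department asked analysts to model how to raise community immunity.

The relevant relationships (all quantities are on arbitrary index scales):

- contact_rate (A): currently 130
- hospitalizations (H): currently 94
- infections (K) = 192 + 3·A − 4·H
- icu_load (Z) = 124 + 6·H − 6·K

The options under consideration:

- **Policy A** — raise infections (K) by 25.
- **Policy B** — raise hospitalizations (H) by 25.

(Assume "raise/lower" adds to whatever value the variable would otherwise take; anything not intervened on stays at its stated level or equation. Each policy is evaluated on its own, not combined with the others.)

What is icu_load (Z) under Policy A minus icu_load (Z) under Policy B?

-900

Policy A (K + 25):
  A = 130
  H = 94
  K = 192 + 3·130 − 4·94 (+25 from intervention) = 231
  Z = 124 + 6·94 − 6·231 = -698
Policy B (H + 25):
  A = 130
  H = 94 + 25 = 119
  K = 192 + 3·130 − 4·119 = 106
  Z = 124 + 6·119 − 6·106 = 202
Z: -698 − 202 = -900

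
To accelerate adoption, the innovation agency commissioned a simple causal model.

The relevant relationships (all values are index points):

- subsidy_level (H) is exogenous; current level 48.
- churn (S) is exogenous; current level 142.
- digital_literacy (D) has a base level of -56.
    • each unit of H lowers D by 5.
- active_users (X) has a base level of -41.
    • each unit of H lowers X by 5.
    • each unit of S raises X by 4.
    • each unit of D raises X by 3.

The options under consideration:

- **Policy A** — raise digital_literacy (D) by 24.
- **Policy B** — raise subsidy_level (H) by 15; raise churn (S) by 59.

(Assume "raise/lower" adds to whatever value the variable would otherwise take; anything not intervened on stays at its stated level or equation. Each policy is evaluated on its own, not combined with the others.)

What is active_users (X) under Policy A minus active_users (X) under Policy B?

Policy A (D + 24):
  H = 48
  S = 142
  D = -56 − 5·48 (+24 from intervention) = -272
  X = -41 − 5·48 + 4·142 + 3·(-272) = -529
Policy B (H + 15, S + 59):
  H = 48 + 15 = 63
  S = 142 + 59 = 201
  D = -56 − 5·63 = -371
  X = -41 − 5·63 + 4·201 + 3·(-371) = -665
X: -529 − (-665) = 136

136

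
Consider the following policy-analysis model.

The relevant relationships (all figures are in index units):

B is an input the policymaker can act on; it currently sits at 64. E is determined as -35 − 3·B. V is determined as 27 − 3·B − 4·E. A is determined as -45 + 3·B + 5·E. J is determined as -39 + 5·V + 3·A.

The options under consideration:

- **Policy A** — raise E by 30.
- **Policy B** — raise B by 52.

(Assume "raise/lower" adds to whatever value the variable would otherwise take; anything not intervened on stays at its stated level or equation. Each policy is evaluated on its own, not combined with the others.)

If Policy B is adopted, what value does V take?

Policy B (B + 52):
  B = 64 + 52 = 116
  E = -35 − 3·116 = -383
  V = 27 − 3·116 − 4·(-383) = 1211

1211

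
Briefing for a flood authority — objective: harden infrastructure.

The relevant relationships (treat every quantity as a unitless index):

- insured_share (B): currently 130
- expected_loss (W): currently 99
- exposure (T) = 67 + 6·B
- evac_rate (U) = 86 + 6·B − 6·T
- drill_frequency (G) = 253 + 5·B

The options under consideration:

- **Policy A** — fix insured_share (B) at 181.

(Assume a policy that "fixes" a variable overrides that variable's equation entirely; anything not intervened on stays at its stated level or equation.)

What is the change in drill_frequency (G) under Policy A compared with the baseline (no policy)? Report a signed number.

255

Baseline:
  B = 130
  G = 253 + 5·130 = 903
Policy A (B := 181):
  B = 181
  G = 253 + 5·181 = 1158
Change in G: 1158 − 903 = 255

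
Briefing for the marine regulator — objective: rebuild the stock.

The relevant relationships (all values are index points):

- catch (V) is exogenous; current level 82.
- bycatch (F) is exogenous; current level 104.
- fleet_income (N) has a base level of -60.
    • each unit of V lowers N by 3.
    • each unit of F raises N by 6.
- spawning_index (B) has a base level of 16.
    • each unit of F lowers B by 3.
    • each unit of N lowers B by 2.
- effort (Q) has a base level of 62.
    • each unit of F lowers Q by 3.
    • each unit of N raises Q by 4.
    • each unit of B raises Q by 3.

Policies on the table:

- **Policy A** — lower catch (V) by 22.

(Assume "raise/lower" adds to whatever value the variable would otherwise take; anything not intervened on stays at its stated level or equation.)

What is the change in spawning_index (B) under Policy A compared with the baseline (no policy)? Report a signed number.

-132

Baseline:
  V = 82
  F = 104
  N = -60 − 3·82 + 6·104 = 318
  B = 16 − 3·104 − 2·318 = -932
Policy A (V − 22):
  V = 82 − 22 = 60
  F = 104
  N = -60 − 3·60 + 6·104 = 384
  B = 16 − 3·104 − 2·384 = -1064
Change in B: -1064 − (-932) = -132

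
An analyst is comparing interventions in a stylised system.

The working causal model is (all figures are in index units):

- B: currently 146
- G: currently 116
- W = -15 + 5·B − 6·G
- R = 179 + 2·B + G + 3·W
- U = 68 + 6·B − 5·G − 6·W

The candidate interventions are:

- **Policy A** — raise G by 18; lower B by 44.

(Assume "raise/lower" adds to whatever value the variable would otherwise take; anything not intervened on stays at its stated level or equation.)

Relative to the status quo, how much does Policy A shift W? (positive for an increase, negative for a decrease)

Baseline:
  B = 146
  G = 116
  W = -15 + 5·146 − 6·116 = 19
Policy A (G + 18, B − 44):
  B = 146 − 44 = 102
  G = 116 + 18 = 134
  W = -15 + 5·102 − 6·134 = -309
Change in W: -309 − 19 = -328

-328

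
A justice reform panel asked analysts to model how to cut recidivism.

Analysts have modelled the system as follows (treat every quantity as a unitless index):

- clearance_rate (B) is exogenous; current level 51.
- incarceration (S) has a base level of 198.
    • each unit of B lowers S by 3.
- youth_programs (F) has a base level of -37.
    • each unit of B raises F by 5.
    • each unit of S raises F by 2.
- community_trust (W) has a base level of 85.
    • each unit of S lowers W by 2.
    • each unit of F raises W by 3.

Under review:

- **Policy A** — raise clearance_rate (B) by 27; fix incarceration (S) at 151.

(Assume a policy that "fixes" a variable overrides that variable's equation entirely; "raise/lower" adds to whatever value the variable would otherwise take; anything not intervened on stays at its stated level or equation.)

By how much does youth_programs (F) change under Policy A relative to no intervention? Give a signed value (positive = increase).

347

Baseline:
  B = 51
  S = 198 − 3·51 = 45
  F = -37 + 5·51 + 2·45 = 308
Policy A (B + 27, S := 151):
  B = 51 + 27 = 78
  S = 151
  F = -37 + 5·78 + 2·151 = 655
Change in F: 655 − 308 = 347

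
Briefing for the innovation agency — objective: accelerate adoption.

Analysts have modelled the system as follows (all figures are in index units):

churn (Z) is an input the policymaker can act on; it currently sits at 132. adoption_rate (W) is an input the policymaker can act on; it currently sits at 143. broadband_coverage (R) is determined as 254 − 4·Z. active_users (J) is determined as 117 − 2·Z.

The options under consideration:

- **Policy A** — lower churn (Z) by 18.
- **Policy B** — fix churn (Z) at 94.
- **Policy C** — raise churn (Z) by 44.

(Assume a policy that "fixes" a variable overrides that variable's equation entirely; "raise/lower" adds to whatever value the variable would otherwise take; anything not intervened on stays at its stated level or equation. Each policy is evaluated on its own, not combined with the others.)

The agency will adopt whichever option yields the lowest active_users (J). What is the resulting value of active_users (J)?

Policy A (Z − 18):
  Z = 132 − 18 = 114
  J = 117 − 2·114 = -111
Policy B (Z := 94):
  Z = 94
  J = 117 − 2·94 = -71
Policy C (Z + 44):
  Z = 132 + 44 = 176
  J = 117 − 2·176 = -235
Comparing — Policy A: J=-111, Policy B: J=-71, Policy C: J=-235. Lowest is -235 (Policy C).

-235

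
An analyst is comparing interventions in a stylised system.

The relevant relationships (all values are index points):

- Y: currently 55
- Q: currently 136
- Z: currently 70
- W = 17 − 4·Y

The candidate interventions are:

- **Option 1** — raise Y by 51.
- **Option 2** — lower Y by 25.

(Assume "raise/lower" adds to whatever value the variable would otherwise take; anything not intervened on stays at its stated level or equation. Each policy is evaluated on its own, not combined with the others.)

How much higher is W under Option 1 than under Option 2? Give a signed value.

-304

Option 1 (Y + 51):
  Y = 55 + 51 = 106
  W = 17 − 4·106 = -407
Option 2 (Y − 25):
  Y = 55 − 25 = 30
  W = 17 − 4·30 = -103
W: -407 − (-103) = -304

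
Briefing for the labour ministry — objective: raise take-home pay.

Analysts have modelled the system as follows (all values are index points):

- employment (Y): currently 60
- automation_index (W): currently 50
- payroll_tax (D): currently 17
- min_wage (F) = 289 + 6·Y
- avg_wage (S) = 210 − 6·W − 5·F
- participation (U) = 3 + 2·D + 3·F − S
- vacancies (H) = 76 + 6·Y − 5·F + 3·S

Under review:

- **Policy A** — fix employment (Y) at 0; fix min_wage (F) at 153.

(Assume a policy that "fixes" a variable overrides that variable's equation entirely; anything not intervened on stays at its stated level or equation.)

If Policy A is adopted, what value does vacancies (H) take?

-3254

Policy A (Y := 0, F := 153):
  Y = 0
  W = 50
  F = 153
  S = 210 − 6·50 − 5·153 = -855
  H = 76 + 6·0 − 5·153 + 3·(-855) = -3254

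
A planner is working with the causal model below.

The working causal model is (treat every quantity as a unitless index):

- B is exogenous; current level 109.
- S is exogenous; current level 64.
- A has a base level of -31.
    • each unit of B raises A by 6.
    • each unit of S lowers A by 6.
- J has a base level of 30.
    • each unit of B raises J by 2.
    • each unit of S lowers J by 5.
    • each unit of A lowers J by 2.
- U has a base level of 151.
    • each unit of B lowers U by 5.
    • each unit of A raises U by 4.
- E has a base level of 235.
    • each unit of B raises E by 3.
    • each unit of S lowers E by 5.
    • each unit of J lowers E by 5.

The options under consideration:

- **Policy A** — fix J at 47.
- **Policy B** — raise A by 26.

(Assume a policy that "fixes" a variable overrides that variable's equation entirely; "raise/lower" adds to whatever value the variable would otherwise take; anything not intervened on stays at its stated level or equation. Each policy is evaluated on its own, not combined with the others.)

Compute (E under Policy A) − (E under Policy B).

Policy A (J := 47):
  B = 109
  S = 64
  A = -31 + 6·109 − 6·64 = 239
  J = 47
  E = 235 + 3·109 − 5·64 − 5·47 = 7
Policy B (A + 26):
  B = 109
  S = 64
  A = -31 + 6·109 − 6·64 (+26 from intervention) = 265
  J = 30 + 2·109 − 5·64 − 2·265 = -602
  E = 235 + 3·109 − 5·64 − 5·(-602) = 3252
E: 7 − 3252 = -3245

-3245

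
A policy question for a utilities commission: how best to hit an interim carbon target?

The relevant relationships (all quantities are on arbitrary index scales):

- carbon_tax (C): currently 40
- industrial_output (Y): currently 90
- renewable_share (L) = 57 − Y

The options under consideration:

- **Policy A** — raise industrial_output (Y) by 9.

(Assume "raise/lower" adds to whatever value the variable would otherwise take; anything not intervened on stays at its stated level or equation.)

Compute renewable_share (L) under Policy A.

-42

Policy A (Y + 9):
  Y = 90 + 9 = 99
  L = 57 − 99 = -42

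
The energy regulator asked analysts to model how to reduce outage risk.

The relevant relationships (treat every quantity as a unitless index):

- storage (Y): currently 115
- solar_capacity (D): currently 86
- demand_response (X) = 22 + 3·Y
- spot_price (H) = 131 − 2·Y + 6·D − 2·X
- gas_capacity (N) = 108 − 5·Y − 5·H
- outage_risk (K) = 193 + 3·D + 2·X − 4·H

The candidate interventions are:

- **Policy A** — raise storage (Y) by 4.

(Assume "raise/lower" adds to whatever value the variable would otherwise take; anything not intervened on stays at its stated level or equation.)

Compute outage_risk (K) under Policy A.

2605

Policy A (Y + 4):
  Y = 115 + 4 = 119
  D = 86
  X = 22 + 3·119 = 379
  H = 131 − 2·119 + 6·86 − 2·379 = -349
  K = 193 + 3·86 + 2·379 − 4·(-349) = 2605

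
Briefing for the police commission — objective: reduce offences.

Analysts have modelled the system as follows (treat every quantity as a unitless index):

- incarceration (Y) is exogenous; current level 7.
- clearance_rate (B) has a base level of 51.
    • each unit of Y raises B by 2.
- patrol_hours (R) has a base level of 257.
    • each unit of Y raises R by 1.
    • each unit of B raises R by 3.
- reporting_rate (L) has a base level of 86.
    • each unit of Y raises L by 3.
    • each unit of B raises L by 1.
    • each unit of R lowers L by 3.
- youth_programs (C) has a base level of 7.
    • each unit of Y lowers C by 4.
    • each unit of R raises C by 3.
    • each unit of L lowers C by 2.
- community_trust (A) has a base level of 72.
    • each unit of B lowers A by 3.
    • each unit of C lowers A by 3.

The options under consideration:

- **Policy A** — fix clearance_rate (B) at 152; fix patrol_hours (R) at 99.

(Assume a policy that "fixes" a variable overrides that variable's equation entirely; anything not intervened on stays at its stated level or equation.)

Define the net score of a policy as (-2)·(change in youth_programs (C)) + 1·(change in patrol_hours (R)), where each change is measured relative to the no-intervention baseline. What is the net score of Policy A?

6468

Baseline:
  Y = 7
  B = 51 + 2·7 = 65
  R = 257 + 7 + 3·65 = 459
  L = 86 + 3·7 + 65 − 3·459 = -1205
  C = 7 − 4·7 + 3·459 − 2·(-1205) = 3766
Policy A (B := 152, R := 99):
  Y = 7
  B = 152
  R = 99
  L = 86 + 3·7 + 152 − 3·99 = -38
  C = 7 − 4·7 + 3·99 − 2·(-38) = 352
ΔC = 352 − 3766 = -3414; ΔR = 99 − 459 = -360
Score = (-2)·(-3414) + 1·(-360) = 6468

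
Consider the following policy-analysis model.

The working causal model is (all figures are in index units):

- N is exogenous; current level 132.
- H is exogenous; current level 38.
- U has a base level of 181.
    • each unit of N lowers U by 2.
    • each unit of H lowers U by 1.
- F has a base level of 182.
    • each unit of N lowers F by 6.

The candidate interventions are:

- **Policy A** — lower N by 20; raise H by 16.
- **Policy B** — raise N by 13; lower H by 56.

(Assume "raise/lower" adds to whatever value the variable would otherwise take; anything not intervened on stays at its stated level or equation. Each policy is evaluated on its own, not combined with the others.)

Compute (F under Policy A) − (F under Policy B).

198

Policy A (N − 20, H + 16):
  N = 132 − 20 = 112
  F = 182 − 6·112 = -490
Policy B (N + 13, H − 56):
  N = 132 + 13 = 145
  F = 182 − 6·145 = -688
F: -490 − (-688) = 198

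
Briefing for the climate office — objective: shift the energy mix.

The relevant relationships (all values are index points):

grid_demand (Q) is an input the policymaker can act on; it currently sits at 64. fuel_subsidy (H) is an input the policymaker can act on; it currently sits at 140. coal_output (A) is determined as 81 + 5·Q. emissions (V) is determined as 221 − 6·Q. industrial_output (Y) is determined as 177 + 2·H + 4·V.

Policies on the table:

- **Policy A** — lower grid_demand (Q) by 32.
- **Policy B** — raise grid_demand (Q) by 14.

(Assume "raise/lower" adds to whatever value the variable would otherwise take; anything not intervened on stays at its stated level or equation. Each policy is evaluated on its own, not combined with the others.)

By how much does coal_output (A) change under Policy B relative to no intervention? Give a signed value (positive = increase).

70

Baseline:
  Q = 64
  A = 81 + 5·64 = 401
Policy B (Q + 14):
  Q = 64 + 14 = 78
  A = 81 + 5·78 = 471
Change in A: 471 − 401 = 70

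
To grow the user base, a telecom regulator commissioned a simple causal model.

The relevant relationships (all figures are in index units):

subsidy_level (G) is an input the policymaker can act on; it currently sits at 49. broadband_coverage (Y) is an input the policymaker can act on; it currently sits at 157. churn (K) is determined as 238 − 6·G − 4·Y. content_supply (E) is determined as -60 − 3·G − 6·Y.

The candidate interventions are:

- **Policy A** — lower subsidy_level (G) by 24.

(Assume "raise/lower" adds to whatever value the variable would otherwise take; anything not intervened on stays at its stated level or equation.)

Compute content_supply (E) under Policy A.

Policy A (G − 24):
  G = 49 − 24 = 25
  Y = 157
  E = -60 − 3·25 − 6·157 = -1077

-1077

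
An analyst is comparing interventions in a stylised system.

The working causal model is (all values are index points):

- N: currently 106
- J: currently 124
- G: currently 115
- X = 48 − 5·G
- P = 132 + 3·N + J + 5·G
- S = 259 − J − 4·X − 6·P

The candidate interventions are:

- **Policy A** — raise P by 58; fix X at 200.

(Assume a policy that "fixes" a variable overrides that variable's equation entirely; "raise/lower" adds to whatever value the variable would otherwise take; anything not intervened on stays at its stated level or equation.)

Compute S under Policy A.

Policy A (P + 58, X := 200):
  N = 106
  J = 124
  G = 115
  X = 200
  P = 132 + 3·106 + 124 + 5·115 (+58 from intervention) = 1207
  S = 259 − 124 − 4·200 − 6·1207 = -7907

-7907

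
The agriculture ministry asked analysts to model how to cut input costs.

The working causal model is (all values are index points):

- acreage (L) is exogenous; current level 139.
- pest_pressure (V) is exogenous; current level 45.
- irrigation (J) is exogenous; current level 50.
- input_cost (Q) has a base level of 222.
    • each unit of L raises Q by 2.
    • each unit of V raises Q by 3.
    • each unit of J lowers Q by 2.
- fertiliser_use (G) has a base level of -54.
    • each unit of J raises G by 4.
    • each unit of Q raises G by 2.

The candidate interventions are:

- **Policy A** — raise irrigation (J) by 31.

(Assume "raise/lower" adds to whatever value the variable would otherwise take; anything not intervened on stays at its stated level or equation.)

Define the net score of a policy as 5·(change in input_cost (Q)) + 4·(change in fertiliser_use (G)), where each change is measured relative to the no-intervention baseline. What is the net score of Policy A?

-310

Baseline:
  L = 139
  V = 45
  J = 50
  Q = 222 + 2·139 + 3·45 − 2·50 = 535
  G = -54 + 4·50 + 2·535 = 1216
Policy A (J + 31):
  L = 139
  V = 45
  J = 50 + 31 = 81
  Q = 222 + 2·139 + 3·45 − 2·81 = 473
  G = -54 + 4·81 + 2·473 = 1216
ΔQ = 473 − 535 = -62; ΔG = 1216 − 1216 = 0
Score = 5·(-62) + 4·0 = -310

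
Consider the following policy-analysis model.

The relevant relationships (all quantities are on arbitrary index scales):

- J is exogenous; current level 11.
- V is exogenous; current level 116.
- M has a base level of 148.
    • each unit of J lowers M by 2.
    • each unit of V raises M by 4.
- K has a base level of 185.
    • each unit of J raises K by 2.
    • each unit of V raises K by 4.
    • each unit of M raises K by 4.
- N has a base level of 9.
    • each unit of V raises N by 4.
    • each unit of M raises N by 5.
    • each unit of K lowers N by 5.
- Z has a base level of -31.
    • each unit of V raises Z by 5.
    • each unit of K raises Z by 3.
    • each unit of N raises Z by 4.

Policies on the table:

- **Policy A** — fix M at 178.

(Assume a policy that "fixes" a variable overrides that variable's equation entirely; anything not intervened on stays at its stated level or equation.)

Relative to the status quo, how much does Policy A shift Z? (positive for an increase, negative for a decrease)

19776

Baseline:
  J = 11
  V = 116
  M = 148 − 2·11 + 4·116 = 590
  K = 185 + 2·11 + 4·116 + 4·590 = 3031
  N = 9 + 4·116 + 5·590 − 5·3031 = -11732
  Z = -31 + 5·116 + 3·3031 + 4·(-11732) = -37286
Policy A (M := 178):
  J = 11
  V = 116
  M = 178
  K = 185 + 2·11 + 4·116 + 4·178 = 1383
  N = 9 + 4·116 + 5·178 − 5·1383 = -5552
  Z = -31 + 5·116 + 3·1383 + 4·(-5552) = -17510
Change in Z: -17510 − (-37286) = 19776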